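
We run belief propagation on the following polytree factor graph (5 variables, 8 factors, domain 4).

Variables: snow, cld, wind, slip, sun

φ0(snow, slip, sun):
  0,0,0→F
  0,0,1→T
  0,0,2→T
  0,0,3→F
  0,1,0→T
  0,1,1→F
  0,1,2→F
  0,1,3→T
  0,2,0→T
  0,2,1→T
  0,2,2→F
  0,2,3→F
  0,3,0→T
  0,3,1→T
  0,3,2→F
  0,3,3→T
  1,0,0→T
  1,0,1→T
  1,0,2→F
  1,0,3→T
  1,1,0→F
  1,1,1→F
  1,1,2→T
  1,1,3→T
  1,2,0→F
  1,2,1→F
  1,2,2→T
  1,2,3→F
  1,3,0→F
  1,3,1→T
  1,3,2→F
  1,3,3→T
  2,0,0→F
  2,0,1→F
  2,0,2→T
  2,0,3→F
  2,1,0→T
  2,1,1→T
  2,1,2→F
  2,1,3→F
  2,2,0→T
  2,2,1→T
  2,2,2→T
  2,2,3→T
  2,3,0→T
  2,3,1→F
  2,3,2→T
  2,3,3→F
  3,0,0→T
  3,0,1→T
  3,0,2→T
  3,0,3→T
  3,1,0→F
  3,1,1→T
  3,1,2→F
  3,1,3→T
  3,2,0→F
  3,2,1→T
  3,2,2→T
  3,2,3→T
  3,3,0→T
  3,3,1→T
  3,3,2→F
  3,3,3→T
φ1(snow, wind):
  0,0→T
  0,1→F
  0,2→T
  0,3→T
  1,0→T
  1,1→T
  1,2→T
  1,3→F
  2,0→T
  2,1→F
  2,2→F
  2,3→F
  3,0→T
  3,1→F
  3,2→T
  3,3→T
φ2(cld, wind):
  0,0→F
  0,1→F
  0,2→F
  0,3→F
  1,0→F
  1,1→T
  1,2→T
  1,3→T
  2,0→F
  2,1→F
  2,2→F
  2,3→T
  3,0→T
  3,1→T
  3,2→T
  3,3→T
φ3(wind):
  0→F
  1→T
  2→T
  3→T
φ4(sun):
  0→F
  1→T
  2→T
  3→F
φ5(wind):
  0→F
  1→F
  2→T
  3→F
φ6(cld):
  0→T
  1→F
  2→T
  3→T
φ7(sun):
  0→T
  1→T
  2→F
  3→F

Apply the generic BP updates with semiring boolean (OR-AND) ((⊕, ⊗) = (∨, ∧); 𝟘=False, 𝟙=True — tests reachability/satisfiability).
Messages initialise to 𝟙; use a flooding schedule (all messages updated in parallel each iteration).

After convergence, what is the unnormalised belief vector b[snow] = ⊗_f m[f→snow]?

init: all messages = 𝟙 over 4 values
r1 m[φ0→snow] = [T, T, T, T]
r1 m[φ0→slip] = [T, T, T, T]
r1 m[φ0→sun] = [T, T, T, T]
r1 m[φ1→snow] = [T, T, T, T]
r1 m[φ1→wind] = [T, T, T, T]
r1 m[φ2→cld] = [F, T, T, T]
r1 m[φ2→wind] = [T, T, T, T]
r1 m[φ3→wind] = [F, T, T, T]
r1 m[φ4→sun] = [F, T, T, F]
r1 m[φ5→wind] = [F, F, T, F]
r1 m[φ6→cld] = [T, F, T, T]
r1 m[φ7→sun] = [T, T, F, F]
r1 m[snow→φ0] = [T, T, T, T]
r1 m[snow→φ1] = [T, T, T, T]
r1 m[cld→φ2] = [T, T, T, T]
r1 m[cld→φ6] = [T, T, T, T]
r1 m[wind→φ1] = [T, T, T, T]
r1 m[wind→φ2] = [T, T, T, T]
r1 m[wind→φ3] = [T, T, T, T]
r1 m[wind→φ5] = [T, T, T, T]
r1 m[slip→φ0] = [T, T, T, T]
r1 m[sun→φ0] = [T, T, T, T]
r1 m[sun→φ4] = [T, T, T, T]
r1 m[sun→φ7] = [T, T, T, T]
r2 m[φ0→snow] = [T, T, T, T]
r2 m[φ0→slip] = [T, T, T, T]
r2 m[φ0→sun] = [T, T, T, T]
r2 m[φ1→snow] = [T, T, T, T]
r2 m[φ1→wind] = [T, T, T, T]
r2 m[φ2→cld] = [F, T, T, T]
r2 m[φ2→wind] = [T, T, T, T]
r2 m[φ3→wind] = [F, T, T, T]
r2 m[φ4→sun] = [F, T, T, F]
r2 m[φ5→wind] = [F, F, T, F]
r2 m[φ6→cld] = [T, F, T, T]
r2 m[φ7→sun] = [T, T, F, F]
r2 m[snow→φ0] = [T, T, T, T]
r2 m[snow→φ1] = [T, T, T, T]
r2 m[cld→φ2] = [T, F, T, T]
r2 m[cld→φ6] = [F, T, T, T]
r2 m[wind→φ1] = [F, F, T, F]
r2 m[wind→φ2] = [F, F, T, F]
r2 m[wind→φ3] = [F, F, T, F]
r2 m[wind→φ5] = [F, T, T, T]
r2 m[slip→φ0] = [T, T, T, T]
r2 m[sun→φ0] = [F, T, F, F]
r2 m[sun→φ4] = [T, T, F, F]
r2 m[sun→φ7] = [F, T, T, F]
r3 m[φ0→snow] = [T, T, T, T]
r3 m[φ0→slip] = [T, T, T, T]
r3 m[φ0→sun] = [T, T, T, T]
r3 m[φ1→snow] = [T, T, F, T]
r3 m[φ1→wind] = [T, T, T, T]
r3 m[φ2→cld] = [F, T, F, T]
r3 m[φ2→wind] = [T, T, T, T]
r3 m[φ3→wind] = [F, T, T, T]
r3 m[φ4→sun] = [F, T, T, F]
r3 m[φ5→wind] = [F, F, T, F]
r3 m[φ6→cld] = [T, F, T, T]
r3 m[φ7→sun] = [T, T, F, F]
r3 m[snow→φ0] = [T, T, T, T]
r3 m[snow→φ1] = [T, T, T, T]
r3 m[cld→φ2] = [T, F, T, T]
r3 m[cld→φ6] = [F, T, T, T]
r3 m[wind→φ1] = [F, F, T, F]
r3 m[wind→φ2] = [F, F, T, F]
r3 m[wind→φ3] = [F, F, T, F]
r3 m[wind→φ5] = [F, T, T, T]
r3 m[slip→φ0] = [T, T, T, T]
r3 m[sun→φ0] = [F, T, F, F]
r3 m[sun→φ4] = [T, T, F, F]
r3 m[sun→φ7] = [F, T, T, F]
r4 m[φ0→snow] = [T, T, T, T]
r4 m[φ0→slip] = [T, T, T, T]
r4 m[φ0→sun] = [T, T, T, T]
r4 m[φ1→snow] = [T, T, F, T]
r4 m[φ1→wind] = [T, T, T, T]
r4 m[φ2→cld] = [F, T, F, T]
r4 m[φ2→wind] = [T, T, T, T]
r4 m[φ3→wind] = [F, T, T, T]
r4 m[φ4→sun] = [F, T, T, F]
r4 m[φ5→wind] = [F, F, T, F]
r4 m[φ6→cld] = [T, F, T, T]
r4 m[φ7→sun] = [T, T, F, F]
r4 m[snow→φ0] = [T, T, F, T]
r4 m[snow→φ1] = [T, T, T, T]
r4 m[cld→φ2] = [T, F, T, T]
r4 m[cld→φ6] = [F, T, F, T]
r4 m[wind→φ1] = [F, F, T, F]
r4 m[wind→φ2] = [F, F, T, F]
r4 m[wind→φ3] = [F, F, T, F]
r4 m[wind→φ5] = [F, T, T, T]
r4 m[slip→φ0] = [T, T, T, T]
r4 m[sun→φ0] = [F, T, F, F]
r4 m[sun→φ4] = [T, T, F, F]
r4 m[sun→φ7] = [F, T, T, F]
r5 m[φ0→snow] = [T, T, T, T]
r5 m[φ0→slip] = [T, T, T, T]
r5 m[φ0→sun] = [T, T, T, T]
r5 m[φ1→snow] = [T, T, F, T]
r5 m[φ1→wind] = [T, T, T, T]
r5 m[φ2→cld] = [F, T, F, T]
r5 m[φ2→wind] = [T, T, T, T]
r5 m[φ3→wind] = [F, T, T, T]
r5 m[φ4→sun] = [F, T, T, F]
r5 m[φ5→wind] = [F, F, T, F]
r5 m[φ6→cld] = [T, F, T, T]
r5 m[φ7→sun] = [T, T, F, F]
r5 m[snow→φ0] = [T, T, F, T]
r5 m[snow→φ1] = [T, T, T, T]
r5 m[cld→φ2] = [T, F, T, T]
r5 m[cld→φ6] = [F, T, F, T]
r5 m[wind→φ1] = [F, F, T, F]
r5 m[wind→φ2] = [F, F, T, F]
r5 m[wind→φ3] = [F, F, T, F]
r5 m[wind→φ5] = [F, T, T, T]
r5 m[slip→φ0] = [T, T, T, T]
r5 m[sun→φ0] = [F, T, F, F]
r5 m[sun→φ4] = [T, T, F, F]
r5 m[sun→φ7] = [F, T, T, F]
fixed point reached at round 5
b[snow] = ⊗ incoming = [T, T, F, T]

b[snow] = [T, T, F, T]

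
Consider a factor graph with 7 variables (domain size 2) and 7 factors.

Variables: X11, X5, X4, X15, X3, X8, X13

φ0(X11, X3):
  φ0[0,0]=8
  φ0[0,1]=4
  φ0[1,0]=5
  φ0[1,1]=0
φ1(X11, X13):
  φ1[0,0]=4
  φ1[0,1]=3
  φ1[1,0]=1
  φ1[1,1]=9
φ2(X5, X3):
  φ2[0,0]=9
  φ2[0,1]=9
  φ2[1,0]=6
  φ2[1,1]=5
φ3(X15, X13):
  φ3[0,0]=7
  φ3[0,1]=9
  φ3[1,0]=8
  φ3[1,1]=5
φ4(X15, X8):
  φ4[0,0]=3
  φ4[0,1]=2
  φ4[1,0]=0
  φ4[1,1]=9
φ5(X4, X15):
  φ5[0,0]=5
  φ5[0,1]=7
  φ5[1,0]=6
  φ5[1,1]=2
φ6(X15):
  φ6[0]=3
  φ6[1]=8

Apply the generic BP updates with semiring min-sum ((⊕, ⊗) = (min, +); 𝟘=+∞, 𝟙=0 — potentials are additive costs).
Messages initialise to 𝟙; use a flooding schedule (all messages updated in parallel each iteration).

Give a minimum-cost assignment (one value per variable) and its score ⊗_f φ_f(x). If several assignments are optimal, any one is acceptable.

init: all messages = 𝟙 over 2 values
r1 m[φ0→X11] = [4, 0]
r1 m[φ0→X3] = [5, 0]
r1 m[φ1→X11] = [3, 1]
r1 m[φ1→X13] = [1, 3]
r1 m[φ2→X5] = [9, 5]
r1 m[φ2→X3] = [6, 5]
r1 m[φ3→X15] = [7, 5]
r1 m[φ3→X13] = [7, 5]
r1 m[φ4→X15] = [2, 0]
r1 m[φ4→X8] = [0, 2]
r1 m[φ5→X4] = [5, 2]
r1 m[φ5→X15] = [5, 2]
r1 m[φ6→X15] = [3, 8]
r1 m[X11→φ0] = [0, 0]
r1 m[X11→φ1] = [0, 0]
r1 m[X5→φ2] = [0, 0]
r1 m[X4→φ5] = [0, 0]
r1 m[X15→φ3] = [0, 0]
r1 m[X15→φ4] = [0, 0]
r1 m[X15→φ5] = [0, 0]
r1 m[X15→φ6] = [0, 0]
r1 m[X3→φ0] = [0, 0]
r1 m[X3→φ2] = [0, 0]
r1 m[X8→φ4] = [0, 0]
r1 m[X13→φ1] = [0, 0]
r1 m[X13→φ3] = [0, 0]
r2 m[φ0→X11] = [4, 0]
r2 m[φ0→X3] = [5, 0]
r2 m[φ1→X11] = [3, 1]
r2 m[φ1→X13] = [1, 3]
r2 m[φ2→X5] = [9, 5]
r2 m[φ2→X3] = [6, 5]
r2 m[φ3→X15] = [7, 5]
r2 m[φ3→X13] = [7, 5]
r2 m[φ4→X15] = [2, 0]
r2 m[φ4→X8] = [0, 2]
r2 m[φ5→X4] = [5, 2]
r2 m[φ5→X15] = [5, 2]
r2 m[φ6→X15] = [3, 8]
r2 m[X11→φ0] = [3, 1]
r2 m[X11→φ1] = [4, 0]
r2 m[X5→φ2] = [0, 0]
r2 m[X4→φ5] = [0, 0]
r2 m[X15→φ3] = [10, 10]
r2 m[X15→φ4] = [15, 15]
r2 m[X15→φ5] = [12, 13]
r2 m[X15→φ6] = [14, 7]
r2 m[X3→φ0] = [6, 5]
r2 m[X3→φ2] = [5, 0]
r2 m[X8→φ4] = [0, 0]
r2 m[X13→φ1] = [7, 5]
r2 m[X13→φ3] = [1, 3]
r3 m[φ0→X11] = [9, 5]
r3 m[φ0→X3] = [6, 1]
r3 m[φ1→X11] = [8, 8]
r3 m[φ1→X13] = [1, 7]
r3 m[φ2→X5] = [9, 5]
r3 m[φ2→X3] = [6, 5]
r3 m[φ3→X15] = [8, 8]
r3 m[φ3→X13] = [17, 15]
r3 m[φ4→X15] = [2, 0]
r3 m[φ4→X8] = [15, 17]
r3 m[φ5→X4] = [17, 15]
r3 m[φ5→X15] = [5, 2]
r3 m[φ6→X15] = [3, 8]
r3 m[X11→φ0] = [3, 1]
r3 m[X11→φ1] = [4, 0]
r3 m[X5→φ2] = [0, 0]
r3 m[X4→φ5] = [0, 0]
r3 m[X15→φ3] = [10, 10]
r3 m[X15→φ4] = [15, 15]
r3 m[X15→φ5] = [12, 13]
r3 m[X15→φ6] = [14, 7]
r3 m[X3→φ0] = [6, 5]
r3 m[X3→φ2] = [5, 0]
r3 m[X8→φ4] = [0, 0]
r3 m[X13→φ1] = [7, 5]
r3 m[X13→φ3] = [1, 3]
r4 m[φ0→X11] = [9, 5]
r4 m[φ0→X3] = [6, 1]
r4 m[φ1→X11] = [8, 8]
r4 m[φ1→X13] = [1, 7]
r4 m[φ2→X5] = [9, 5]
r4 m[φ2→X3] = [6, 5]
r4 m[φ3→X15] = [8, 8]
r4 m[φ3→X13] = [17, 15]
r4 m[φ4→X15] = [2, 0]
r4 m[φ4→X8] = [15, 17]
r4 m[φ5→X4] = [17, 15]
r4 m[φ5→X15] = [5, 2]
r4 m[φ6→X15] = [3, 8]
r4 m[X11→φ0] = [8, 8]
r4 m[X11→φ1] = [9, 5]
r4 m[X5→φ2] = [0, 0]
r4 m[X4→φ5] = [0, 0]
r4 m[X15→φ3] = [10, 10]
r4 m[X15→φ4] = [16, 18]
r4 m[X15→φ5] = [13, 16]
r4 m[X15→φ6] = [15, 10]
r4 m[X3→φ0] = [6, 5]
r4 m[X3→φ2] = [6, 1]
r4 m[X8→φ4] = [0, 0]
r4 m[X13→φ1] = [17, 15]
r4 m[X13→φ3] = [1, 7]
r5 m[φ0→X11] = [9, 5]
r5 m[φ0→X3] = [13, 8]
r5 m[φ1→X11] = [18, 18]
r5 m[φ1→X13] = [6, 12]
r5 m[φ2→X5] = [10, 6]
r5 m[φ2→X3] = [6, 5]
r5 m[φ3→X15] = [8, 9]
r5 m[φ3→X13] = [17, 15]
r5 m[φ4→X15] = [2, 0]
r5 m[φ4→X8] = [18, 18]
r5 m[φ5→X4] = [18, 18]
r5 m[φ5→X15] = [5, 2]
r5 m[φ6→X15] = [3, 8]
r5 m[X11→φ0] = [8, 8]
r5 m[X11→φ1] = [9, 5]
r5 m[X5→φ2] = [0, 0]
r5 m[X4→φ5] = [0, 0]
r5 m[X15→φ3] = [10, 10]
r5 m[X15→φ4] = [16, 18]
r5 m[X15→φ5] = [13, 16]
r5 m[X15→φ6] = [15, 10]
r5 m[X3→φ0] = [6, 5]
r5 m[X3→φ2] = [6, 1]
r5 m[X8→φ4] = [0, 0]
r5 m[X13→φ1] = [17, 15]
r5 m[X13→φ3] = [1, 7]
r6 m[φ0→X11] = [9, 5]
r6 m[φ0→X3] = [13, 8]
r6 m[φ1→X11] = [18, 18]
r6 m[φ1→X13] = [6, 12]
r6 m[φ2→X5] = [10, 6]
r6 m[φ2→X3] = [6, 5]
r6 m[φ3→X15] = [8, 9]
r6 m[φ3→X13] = [17, 15]
r6 m[φ4→X15] = [2, 0]
r6 m[φ4→X8] = [18, 18]
r6 m[φ5→X4] = [18, 18]
r6 m[φ5→X15] = [5, 2]
r6 m[φ6→X15] = [3, 8]
r6 m[X11→φ0] = [18, 18]
r6 m[X11→φ1] = [9, 5]
r6 m[X5→φ2] = [0, 0]
r6 m[X4→φ5] = [0, 0]
r6 m[X15→φ3] = [10, 10]
r6 m[X15→φ4] = [16, 19]
r6 m[X15→φ5] = [13, 17]
r6 m[X15→φ6] = [15, 11]
r6 m[X3→φ0] = [6, 5]
r6 m[X3→φ2] = [13, 8]
r6 m[X8→φ4] = [0, 0]
r6 m[X13→φ1] = [17, 15]
r6 m[X13→φ3] = [6, 12]
r7 m[φ0→X11] = [9, 5]
r7 m[φ0→X3] = [23, 18]
r7 m[φ1→X11] = [18, 18]
r7 m[φ1→X13] = [6, 12]
r7 m[φ2→X5] = [17, 13]
r7 m[φ2→X3] = [6, 5]
r7 m[φ3→X15] = [13, 14]
r7 m[φ3→X13] = [17, 15]
r7 m[φ4→X15] = [2, 0]
r7 m[φ4→X8] = [19, 18]
r7 m[φ5→X4] = [18, 19]
r7 m[φ5→X15] = [5, 2]
r7 m[φ6→X15] = [3, 8]
r7 m[X11→φ0] = [18, 18]
r7 m[X11→φ1] = [9, 5]
r7 m[X5→φ2] = [0, 0]
r7 m[X4→φ5] = [0, 0]
r7 m[X15→φ3] = [10, 10]
r7 m[X15→φ4] = [16, 19]
r7 m[X15→φ5] = [13, 17]
r7 m[X15→φ6] = [15, 11]
r7 m[X3→φ0] = [6, 5]
r7 m[X3→φ2] = [13, 8]
r7 m[X8→φ4] = [0, 0]
r7 m[X13→φ1] = [17, 15]
r7 m[X13→φ3] = [6, 12]
r8 m[φ0→X11] = [9, 5]
r8 m[φ0→X3] = [23, 18]
r8 m[φ1→X11] = [18, 18]
r8 m[φ1→X13] = [6, 12]
r8 m[φ2→X5] = [17, 13]
r8 m[φ2→X3] = [6, 5]
r8 m[φ3→X15] = [13, 14]
r8 m[φ3→X13] = [17, 15]
r8 m[φ4→X15] = [2, 0]
r8 m[φ4→X8] = [19, 18]
r8 m[φ5→X4] = [18, 19]
r8 m[φ5→X15] = [5, 2]
r8 m[φ6→X15] = [3, 8]
r8 m[X11→φ0] = [18, 18]
r8 m[X11→φ1] = [9, 5]
r8 m[X5→φ2] = [0, 0]
r8 m[X4→φ5] = [0, 0]
r8 m[X15→φ3] = [10, 10]
r8 m[X15→φ4] = [21, 24]
r8 m[X15→φ5] = [18, 22]
r8 m[X15→φ6] = [20, 16]
r8 m[X3→φ0] = [6, 5]
r8 m[X3→φ2] = [23, 18]
r8 m[X8→φ4] = [0, 0]
r8 m[X13→φ1] = [17, 15]
r8 m[X13→φ3] = [6, 12]
r9 m[φ0→X11] = [9, 5]
r9 m[φ0→X3] = [23, 18]
r9 m[φ1→X11] = [18, 18]
r9 m[φ1→X13] = [6, 12]
r9 m[φ2→X5] = [27, 23]
r9 m[φ2→X3] = [6, 5]
r9 m[φ3→X15] = [13, 14]
r9 m[φ3→X13] = [17, 15]
r9 m[φ4→X15] = [2, 0]
r9 m[φ4→X8] = [24, 23]
r9 m[φ5→X4] = [23, 24]
r9 m[φ5→X15] = [5, 2]
r9 m[φ6→X15] = [3, 8]
r9 m[X11→φ0] = [18, 18]
r9 m[X11→φ1] = [9, 5]
r9 m[X5→φ2] = [0, 0]
r9 m[X4→φ5] = [0, 0]
r9 m[X15→φ3] = [10, 10]
r9 m[X15→φ4] = [21, 24]
r9 m[X15→φ5] = [18, 22]
r9 m[X15→φ6] = [20, 16]
r9 m[X3→φ0] = [6, 5]
r9 m[X3→φ2] = [23, 18]
r9 m[X8→φ4] = [0, 0]
r9 m[X13→φ1] = [17, 15]
r9 m[X13→φ3] = [6, 12]
r10 m[φ0→X11] = [9, 5]
r10 m[φ0→X3] = [23, 18]
r10 m[φ1→X11] = [18, 18]
r10 m[φ1→X13] = [6, 12]
r10 m[φ2→X5] = [27, 23]
r10 m[φ2→X3] = [6, 5]
r10 m[φ3→X15] = [13, 14]
r10 m[φ3→X13] = [17, 15]
r10 m[φ4→X15] = [2, 0]
r10 m[φ4→X8] = [24, 23]
r10 m[φ5→X4] = [23, 24]
r10 m[φ5→X15] = [5, 2]
r10 m[φ6→X15] = [3, 8]
r10 m[X11→φ0] = [18, 18]
r10 m[X11→φ1] = [9, 5]
r10 m[X5→φ2] = [0, 0]
r10 m[X4→φ5] = [0, 0]
r10 m[X15→φ3] = [10, 10]
r10 m[X15→φ4] = [21, 24]
r10 m[X15→φ5] = [18, 22]
r10 m[X15→φ6] = [20, 16]
r10 m[X3→φ0] = [6, 5]
r10 m[X3→φ2] = [23, 18]
r10 m[X8→φ4] = [0, 0]
r10 m[X13→φ1] = [17, 15]
r10 m[X13→φ3] = [6, 12]
fixed point reached at round 10
traceback from X11: (X11=1, X5=1, X4=0, X15=0, X3=1, X8=1, X13=0), score=23

assignment: (X11=1, X5=1, X4=0, X15=0, X3=1, X8=1, X13=0); score = 23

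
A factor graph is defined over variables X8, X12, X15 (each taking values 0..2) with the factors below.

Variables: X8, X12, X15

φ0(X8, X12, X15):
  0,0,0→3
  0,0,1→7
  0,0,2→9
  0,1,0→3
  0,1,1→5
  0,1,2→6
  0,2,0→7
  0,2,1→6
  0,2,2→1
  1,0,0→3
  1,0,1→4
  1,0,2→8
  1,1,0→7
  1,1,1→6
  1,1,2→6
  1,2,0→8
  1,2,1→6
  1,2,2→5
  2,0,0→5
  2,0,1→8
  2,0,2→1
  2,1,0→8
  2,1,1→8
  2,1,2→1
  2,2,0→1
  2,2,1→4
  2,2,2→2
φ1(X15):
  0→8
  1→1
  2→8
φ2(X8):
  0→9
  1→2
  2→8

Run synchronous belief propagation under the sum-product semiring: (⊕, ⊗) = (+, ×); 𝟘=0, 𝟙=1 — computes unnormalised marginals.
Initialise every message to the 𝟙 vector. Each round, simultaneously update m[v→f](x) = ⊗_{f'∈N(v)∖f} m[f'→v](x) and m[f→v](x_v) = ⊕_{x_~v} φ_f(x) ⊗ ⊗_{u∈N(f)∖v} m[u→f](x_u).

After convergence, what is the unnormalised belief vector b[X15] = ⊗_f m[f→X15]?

init: all messages = 𝟙 over 3 values
r1 m[φ0→X8] = [47, 53, 38]
r1 m[φ0→X12] = [48, 50, 40]
r1 m[φ0→X15] = [45, 54, 39]
r1 m[φ1→X15] = [8, 1, 8]
r1 m[φ2→X8] = [9, 2, 8]
r1 m[X8→φ0] = [1, 1, 1]
r1 m[X8→φ2] = [1, 1, 1]
r1 m[X12→φ0] = [1, 1, 1]
r1 m[X15→φ0] = [1, 1, 1]
r1 m[X15→φ1] = [1, 1, 1]
r2 m[φ0→X8] = [47, 53, 38]
r2 m[φ0→X12] = [48, 50, 40]
r2 m[φ0→X15] = [45, 54, 39]
r2 m[φ1→X15] = [8, 1, 8]
r2 m[φ2→X8] = [9, 2, 8]
r2 m[X8→φ0] = [9, 2, 8]
r2 m[X8→φ2] = [47, 53, 38]
r2 m[X12→φ0] = [1, 1, 1]
r2 m[X15→φ0] = [8, 1, 8]
r2 m[X15→φ1] = [45, 54, 39]
r3 m[φ0→X8] = [250, 312, 164]
r3 m[φ0→X12] = [1559, 1553, 1074]
r3 m[φ0→X15] = [265, 354, 214]
r3 m[φ1→X15] = [8, 1, 8]
r3 m[φ2→X8] = [9, 2, 8]
r3 m[X8→φ0] = [9, 2, 8]
r3 m[X8→φ2] = [47, 53, 38]
r3 m[X12→φ0] = [1, 1, 1]
r3 m[X15→φ0] = [8, 1, 8]
r3 m[X15→φ1] = [45, 54, 39]
r4 m[φ0→X8] = [250, 312, 164]
r4 m[φ0→X12] = [1559, 1553, 1074]
r4 m[φ0→X15] = [265, 354, 214]
r4 m[φ1→X15] = [8, 1, 8]
r4 m[φ2→X8] = [9, 2, 8]
r4 m[X8→φ0] = [9, 2, 8]
r4 m[X8→φ2] = [250, 312, 164]
r4 m[X12→φ0] = [1, 1, 1]
r4 m[X15→φ0] = [8, 1, 8]
r4 m[X15→φ1] = [265, 354, 214]
r5 m[φ0→X8] = [250, 312, 164]
r5 m[φ0→X12] = [1559, 1553, 1074]
r5 m[φ0→X15] = [265, 354, 214]
r5 m[φ1→X15] = [8, 1, 8]
r5 m[φ2→X8] = [9, 2, 8]
r5 m[X8→φ0] = [9, 2, 8]
r5 m[X8→φ2] = [250, 312, 164]
r5 m[X12→φ0] = [1, 1, 1]
r5 m[X15→φ0] = [8, 1, 8]
r5 m[X15→φ1] = [265, 354, 214]
fixed point reached at round 5
b[X15] = ⊗ incoming = [2120, 354, 1712]

b[X15] = [2120, 354, 1712]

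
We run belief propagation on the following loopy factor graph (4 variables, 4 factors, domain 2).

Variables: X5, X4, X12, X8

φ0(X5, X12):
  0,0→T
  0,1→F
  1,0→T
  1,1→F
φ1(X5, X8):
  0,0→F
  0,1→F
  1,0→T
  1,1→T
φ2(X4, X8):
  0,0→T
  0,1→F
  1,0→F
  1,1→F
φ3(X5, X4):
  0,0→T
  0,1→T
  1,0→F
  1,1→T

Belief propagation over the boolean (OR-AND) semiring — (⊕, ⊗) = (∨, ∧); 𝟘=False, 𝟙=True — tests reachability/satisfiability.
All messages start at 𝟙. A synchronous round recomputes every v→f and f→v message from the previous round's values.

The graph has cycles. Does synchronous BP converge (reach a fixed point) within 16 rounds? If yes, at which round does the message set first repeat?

CONVERGED at round 11

init: all messages = 𝟙 over 2 values
r1 m[φ0→X5] = [T, T]
r1 m[φ0→X12] = [T, F]
r1 m[φ1→X5] = [F, T]
r1 m[φ1→X8] = [T, T]
r1 m[φ2→X4] = [T, F]
r1 m[φ2→X8] = [T, F]
r1 m[φ3→X5] = [T, T]
r1 m[φ3→X4] = [T, T]
r1 m[X5→φ0] = [T, T]
r1 m[X5→φ1] = [T, T]
r1 m[X5→φ3] = [T, T]
r1 m[X4→φ2] = [T, T]
r1 m[X4→φ3] = [T, T]
r1 m[X12→φ0] = [T, T]
r1 m[X8→φ1] = [T, T]
r1 m[X8→φ2] = [T, T]
r2 m[φ0→X5] = [T, T]
r2 m[φ0→X12] = [T, F]
r2 m[φ1→X5] = [F, T]
r2 m[φ1→X8] = [T, T]
r2 m[φ2→X4] = [T, F]
r2 m[φ2→X8] = [T, F]
r2 m[φ3→X5] = [T, T]
r2 m[φ3→X4] = [T, T]
r2 m[X5→φ0] = [F, T]
r2 m[X5→φ1] = [T, T]
r2 m[X5→φ3] = [F, T]
r2 m[X4→φ2] = [T, T]
r2 m[X4→φ3] = [T, F]
r2 m[X12→φ0] = [T, T]
r2 m[X8→φ1] = [T, F]
r2 m[X8→φ2] = [T, T]
r3 m[φ0→X5] = [T, T]
r3 m[φ0→X12] = [T, F]
r3 m[φ1→X5] = [F, T]
r3 m[φ1→X8] = [T, T]
r3 m[φ2→X4] = [T, F]
r3 m[φ2→X8] = [T, F]
r3 m[φ3→X5] = [T, F]
r3 m[φ3→X4] = [F, T]
r3 m[X5→φ0] = [F, T]
r3 m[X5→φ1] = [T, T]
r3 m[X5→φ3] = [F, T]
r3 m[X4→φ2] = [T, T]
r3 m[X4→φ3] = [T, F]
r3 m[X12→φ0] = [T, T]
r3 m[X8→φ1] = [T, F]
r3 m[X8→φ2] = [T, T]
r4 m[φ0→X5] = [T, T]
r4 m[φ0→X12] = [T, F]
r4 m[φ1→X5] = [F, T]
r4 m[φ1→X8] = [T, T]
r4 m[φ2→X4] = [T, F]
r4 m[φ2→X8] = [T, F]
r4 m[φ3→X5] = [T, F]
r4 m[φ3→X4] = [F, T]
r4 m[X5→φ0] = [F, F]
r4 m[X5→φ1] = [T, F]
r4 m[X5→φ3] = [F, T]
r4 m[X4→φ2] = [F, T]
r4 m[X4→φ3] = [T, F]
r4 m[X12→φ0] = [T, T]
r4 m[X8→φ1] = [T, F]
r4 m[X8→φ2] = [T, T]
r5 m[φ0→X5] = [T, T]
r5 m[φ0→X12] = [F, F]
r5 m[φ1→X5] = [F, T]
r5 m[φ1→X8] = [F, F]
r5 m[φ2→X4] = [T, F]
r5 m[φ2→X8] = [F, F]
r5 m[φ3→X5] = [T, F]
r5 m[φ3→X4] = [F, T]
r5 m[X5→φ0] = [F, F]
r5 m[X5→φ1] = [T, F]
r5 m[X5→φ3] = [F, T]
r5 m[X4→φ2] = [F, T]
r5 m[X4→φ3] = [T, F]
r5 m[X12→φ0] = [T, T]
r5 m[X8→φ1] = [T, F]
r5 m[X8→φ2] = [T, T]
r6 m[φ0→X5] = [T, T]
r6 m[φ0→X12] = [F, F]
r6 m[φ1→X5] = [F, T]
r6 m[φ1→X8] = [F, F]
r6 m[φ2→X4] = [T, F]
r6 m[φ2→X8] = [F, F]
r6 m[φ3→X5] = [T, F]
r6 m[φ3→X4] = [F, T]
r6 m[X5→φ0] = [F, F]
r6 m[X5→φ1] = [T, F]
r6 m[X5→φ3] = [F, T]
r6 m[X4→φ2] = [F, T]
r6 m[X4→φ3] = [T, F]
r6 m[X12→φ0] = [T, T]
r6 m[X8→φ1] = [F, F]
r6 m[X8→φ2] = [F, F]
r7 m[φ0→X5] = [T, T]
r7 m[φ0→X12] = [F, F]
r7 m[φ1→X5] = [F, F]
r7 m[φ1→X8] = [F, F]
r7 m[φ2→X4] = [F, F]
r7 m[φ2→X8] = [F, F]
r7 m[φ3→X5] = [T, F]
r7 m[φ3→X4] = [F, T]
r7 m[X5→φ0] = [F, F]
r7 m[X5→φ1] = [T, F]
r7 m[X5→φ3] = [F, T]
r7 m[X4→φ2] = [F, T]
r7 m[X4→φ3] = [T, F]
r7 m[X12→φ0] = [T, T]
r7 m[X8→φ1] = [F, F]
r7 m[X8→φ2] = [F, F]
r8 m[φ0→X5] = [T, T]
r8 m[φ0→X12] = [F, F]
r8 m[φ1→X5] = [F, F]
r8 m[φ1→X8] = [F, F]
r8 m[φ2→X4] = [F, F]
r8 m[φ2→X8] = [F, F]
r8 m[φ3→X5] = [T, F]
r8 m[φ3→X4] = [F, T]
r8 m[X5→φ0] = [F, F]
r8 m[X5→φ1] = [T, F]
r8 m[X5→φ3] = [F, F]
r8 m[X4→φ2] = [F, T]
r8 m[X4→φ3] = [F, F]
r8 m[X12→φ0] = [T, T]
r8 m[X8→φ1] = [F, F]
r8 m[X8→φ2] = [F, F]
r9 m[φ0→X5] = [T, T]
r9 m[φ0→X12] = [F, F]
r9 m[φ1→X5] = [F, F]
r9 m[φ1→X8] = [F, F]
r9 m[φ2→X4] = [F, F]
r9 m[φ2→X8] = [F, F]
r9 m[φ3→X5] = [F, F]
r9 m[φ3→X4] = [F, F]
r9 m[X5→φ0] = [F, F]
r9 m[X5→φ1] = [T, F]
r9 m[X5→φ3] = [F, F]
r9 m[X4→φ2] = [F, T]
r9 m[X4→φ3] = [F, F]
r9 m[X12→φ0] = [T, T]
r9 m[X8→φ1] = [F, F]
r9 m[X8→φ2] = [F, F]
r10 m[φ0→X5] = [T, T]
r10 m[φ0→X12] = [F, F]
r10 m[φ1→X5] = [F, F]
r10 m[φ1→X8] = [F, F]
r10 m[φ2→X4] = [F, F]
r10 m[φ2→X8] = [F, F]
r10 m[φ3→X5] = [F, F]
r10 m[φ3→X4] = [F, F]
r10 m[X5→φ0] = [F, F]
r10 m[X5→φ1] = [F, F]
r10 m[X5→φ3] = [F, F]
r10 m[X4→φ2] = [F, F]
r10 m[X4→φ3] = [F, F]
r10 m[X12→φ0] = [T, T]
r10 m[X8→φ1] = [F, F]
r10 m[X8→φ2] = [F, F]
r11 m[φ0→X5] = [T, T]
r11 m[φ0→X12] = [F, F]
r11 m[φ1→X5] = [F, F]
r11 m[φ1→X8] = [F, F]
r11 m[φ2→X4] = [F, F]
r11 m[φ2→X8] = [F, F]
r11 m[φ3→X5] = [F, F]
r11 m[φ3→X4] = [F, F]
r11 m[X5→φ0] = [F, F]
r11 m[X5→φ1] = [F, F]
r11 m[X5→φ3] = [F, F]
r11 m[X4→φ2] = [F, F]
r11 m[X4→φ3] = [F, F]
r11 m[X12→φ0] = [T, T]
r11 m[X8→φ1] = [F, F]
r11 m[X8→φ2] = [F, F]
fixed point reached at round 11
messages reach a fixed point at round 11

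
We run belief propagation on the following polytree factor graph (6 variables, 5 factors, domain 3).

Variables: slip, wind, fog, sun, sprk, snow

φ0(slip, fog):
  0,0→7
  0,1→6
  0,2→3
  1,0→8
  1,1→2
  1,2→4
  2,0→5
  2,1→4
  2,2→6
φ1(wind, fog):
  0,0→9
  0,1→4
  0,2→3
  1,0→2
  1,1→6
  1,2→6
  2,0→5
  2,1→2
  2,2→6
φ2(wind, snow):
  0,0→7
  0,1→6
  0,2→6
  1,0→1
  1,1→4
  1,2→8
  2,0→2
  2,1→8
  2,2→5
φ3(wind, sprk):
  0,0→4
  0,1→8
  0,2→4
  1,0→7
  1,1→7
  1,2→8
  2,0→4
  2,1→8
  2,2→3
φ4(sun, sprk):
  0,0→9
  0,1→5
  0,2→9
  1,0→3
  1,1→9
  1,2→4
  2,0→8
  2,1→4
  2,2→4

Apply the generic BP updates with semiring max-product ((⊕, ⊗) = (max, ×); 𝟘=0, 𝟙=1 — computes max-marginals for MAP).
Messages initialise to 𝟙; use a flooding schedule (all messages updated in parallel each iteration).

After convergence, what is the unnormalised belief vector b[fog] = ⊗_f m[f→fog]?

b[fog] = [36288, 20736, 20736]

init: all messages = 𝟙 over 3 values
r1 m[φ0→slip] = [7, 8, 6]
r1 m[φ0→fog] = [8, 6, 6]
r1 m[φ1→wind] = [9, 6, 6]
r1 m[φ1→fog] = [9, 6, 6]
r1 m[φ2→wind] = [7, 8, 8]
r1 m[φ2→snow] = [7, 8, 8]
r1 m[φ3→wind] = [8, 8, 8]
r1 m[φ3→sprk] = [7, 8, 8]
r1 m[φ4→sun] = [9, 9, 8]
r1 m[φ4→sprk] = [9, 9, 9]
r1 m[slip→φ0] = [1, 1, 1]
r1 m[wind→φ1] = [1, 1, 1]
r1 m[wind→φ2] = [1, 1, 1]
r1 m[wind→φ3] = [1, 1, 1]
r1 m[fog→φ0] = [1, 1, 1]
r1 m[fog→φ1] = [1, 1, 1]
r1 m[sun→φ4] = [1, 1, 1]
r1 m[sprk→φ3] = [1, 1, 1]
r1 m[sprk→φ4] = [1, 1, 1]
r1 m[snow→φ2] = [1, 1, 1]
r2 m[φ0→slip] = [7, 8, 6]
r2 m[φ0→fog] = [8, 6, 6]
r2 m[φ1→wind] = [9, 6, 6]
r2 m[φ1→fog] = [9, 6, 6]
r2 m[φ2→wind] = [7, 8, 8]
r2 m[φ2→snow] = [7, 8, 8]
r2 m[φ3→wind] = [8, 8, 8]
r2 m[φ3→sprk] = [7, 8, 8]
r2 m[φ4→sun] = [9, 9, 8]
r2 m[φ4→sprk] = [9, 9, 9]
r2 m[slip→φ0] = [1, 1, 1]
r2 m[wind→φ1] = [56, 64, 64]
r2 m[wind→φ2] = [72, 48, 48]
r2 m[wind→φ3] = [63, 48, 48]
r2 m[fog→φ0] = [9, 6, 6]
r2 m[fog→φ1] = [8, 6, 6]
r2 m[sun→φ4] = [1, 1, 1]
r2 m[sprk→φ3] = [9, 9, 9]
r2 m[sprk→φ4] = [7, 8, 8]
r2 m[snow→φ2] = [1, 1, 1]
r3 m[φ0→slip] = [63, 72, 45]
r3 m[φ0→fog] = [8, 6, 6]
r3 m[φ1→wind] = [72, 36, 40]
r3 m[φ1→fog] = [504, 384, 384]
r3 m[φ2→wind] = [7, 8, 8]
r3 m[φ2→snow] = [504, 432, 432]
r3 m[φ3→wind] = [72, 72, 72]
r3 m[φ3→sprk] = [336, 504, 384]
r3 m[φ4→sun] = [72, 72, 56]
r3 m[φ4→sprk] = [9, 9, 9]
r3 m[slip→φ0] = [1, 1, 1]
r3 m[wind→φ1] = [56, 64, 64]
r3 m[wind→φ2] = [72, 48, 48]
r3 m[wind→φ3] = [63, 48, 48]
r3 m[fog→φ0] = [9, 6, 6]
r3 m[fog→φ1] = [8, 6, 6]
r3 m[sun→φ4] = [1, 1, 1]
r3 m[sprk→φ3] = [9, 9, 9]
r3 m[sprk→φ4] = [7, 8, 8]
r3 m[snow→φ2] = [1, 1, 1]
r4 m[φ0→slip] = [63, 72, 45]
r4 m[φ0→fog] = [8, 6, 6]
r4 m[φ1→wind] = [72, 36, 40]
r4 m[φ1→fog] = [504, 384, 384]
r4 m[φ2→wind] = [7, 8, 8]
r4 m[φ2→snow] = [504, 432, 432]
r4 m[φ3→wind] = [72, 72, 72]
r4 m[φ3→sprk] = [336, 504, 384]
r4 m[φ4→sun] = [72, 72, 56]
r4 m[φ4→sprk] = [9, 9, 9]
r4 m[slip→φ0] = [1, 1, 1]
r4 m[wind→φ1] = [504, 576, 576]
r4 m[wind→φ2] = [5184, 2592, 2880]
r4 m[wind→φ3] = [504, 288, 320]
r4 m[fog→φ0] = [504, 384, 384]
r4 m[fog→φ1] = [8, 6, 6]
r4 m[sun→φ4] = [1, 1, 1]
r4 m[sprk→φ3] = [9, 9, 9]
r4 m[sprk→φ4] = [336, 504, 384]
r4 m[snow→φ2] = [1, 1, 1]
r5 m[φ0→slip] = [3528, 4032, 2520]
r5 m[φ0→fog] = [8, 6, 6]
r5 m[φ1→wind] = [72, 36, 40]
r5 m[φ1→fog] = [4536, 3456, 3456]
r5 m[φ2→wind] = [7, 8, 8]
r5 m[φ2→snow] = [36288, 31104, 31104]
r5 m[φ3→wind] = [72, 72, 72]
r5 m[φ3→sprk] = [2016, 4032, 2304]
r5 m[φ4→sun] = [3456, 4536, 2688]
r5 m[φ4→sprk] = [9, 9, 9]
r5 m[slip→φ0] = [1, 1, 1]
r5 m[wind→φ1] = [504, 576, 576]
r5 m[wind→φ2] = [5184, 2592, 2880]
r5 m[wind→φ3] = [504, 288, 320]
r5 m[fog→φ0] = [504, 384, 384]
r5 m[fog→φ1] = [8, 6, 6]
r5 m[sun→φ4] = [1, 1, 1]
r5 m[sprk→φ3] = [9, 9, 9]
r5 m[sprk→φ4] = [336, 504, 384]
r5 m[snow→φ2] = [1, 1, 1]
r6 m[φ0→slip] = [3528, 4032, 2520]
r6 m[φ0→fog] = [8, 6, 6]
r6 m[φ1→wind] = [72, 36, 40]
r6 m[φ1→fog] = [4536, 3456, 3456]
r6 m[φ2→wind] = [7, 8, 8]
r6 m[φ2→snow] = [36288, 31104, 31104]
r6 m[φ3→wind] = [72, 72, 72]
r6 m[φ3→sprk] = [2016, 4032, 2304]
r6 m[φ4→sun] = [3456, 4536, 2688]
r6 m[φ4→sprk] = [9, 9, 9]
r6 m[slip→φ0] = [1, 1, 1]
r6 m[wind→φ1] = [504, 576, 576]
r6 m[wind→φ2] = [5184, 2592, 2880]
r6 m[wind→φ3] = [504, 288, 320]
r6 m[fog→φ0] = [4536, 3456, 3456]
r6 m[fog→φ1] = [8, 6, 6]
r6 m[sun→φ4] = [1, 1, 1]
r6 m[sprk→φ3] = [9, 9, 9]
r6 m[sprk→φ4] = [2016, 4032, 2304]
r6 m[snow→φ2] = [1, 1, 1]
r7 m[φ0→slip] = [31752, 36288, 22680]
r7 m[φ0→fog] = [8, 6, 6]
r7 m[φ1→wind] = [72, 36, 40]
r7 m[φ1→fog] = [4536, 3456, 3456]
r7 m[φ2→wind] = [7, 8, 8]
r7 m[φ2→snow] = [36288, 31104, 31104]
r7 m[φ3→wind] = [72, 72, 72]
r7 m[φ3→sprk] = [2016, 4032, 2304]
r7 m[φ4→sun] = [20736, 36288, 16128]
r7 m[φ4→sprk] = [9, 9, 9]
r7 m[slip→φ0] = [1, 1, 1]
r7 m[wind→φ1] = [504, 576, 576]
r7 m[wind→φ2] = [5184, 2592, 2880]
r7 m[wind→φ3] = [504, 288, 320]
r7 m[fog→φ0] = [4536, 3456, 3456]
r7 m[fog→φ1] = [8, 6, 6]
r7 m[sun→φ4] = [1, 1, 1]
r7 m[sprk→φ3] = [9, 9, 9]
r7 m[sprk→φ4] = [2016, 4032, 2304]
r7 m[snow→φ2] = [1, 1, 1]
r8 m[φ0→slip] = [31752, 36288, 22680]
r8 m[φ0→fog] = [8, 6, 6]
r8 m[φ1→wind] = [72, 36, 40]
r8 m[φ1→fog] = [4536, 3456, 3456]
r8 m[φ2→wind] = [7, 8, 8]
r8 m[φ2→snow] = [36288, 31104, 31104]
r8 m[φ3→wind] = [72, 72, 72]
r8 m[φ3→sprk] = [2016, 4032, 2304]
r8 m[φ4→sun] = [20736, 36288, 16128]
r8 m[φ4→sprk] = [9, 9, 9]
r8 m[slip→φ0] = [1, 1, 1]
r8 m[wind→φ1] = [504, 576, 576]
r8 m[wind→φ2] = [5184, 2592, 2880]
r8 m[wind→φ3] = [504, 288, 320]
r8 m[fog→φ0] = [4536, 3456, 3456]
r8 m[fog→φ1] = [8, 6, 6]
r8 m[sun→φ4] = [1, 1, 1]
r8 m[sprk→φ3] = [9, 9, 9]
r8 m[sprk→φ4] = [2016, 4032, 2304]
r8 m[snow→φ2] = [1, 1, 1]
fixed point reached at round 8
b[fog] = ⊗ incoming = [36288, 20736, 20736]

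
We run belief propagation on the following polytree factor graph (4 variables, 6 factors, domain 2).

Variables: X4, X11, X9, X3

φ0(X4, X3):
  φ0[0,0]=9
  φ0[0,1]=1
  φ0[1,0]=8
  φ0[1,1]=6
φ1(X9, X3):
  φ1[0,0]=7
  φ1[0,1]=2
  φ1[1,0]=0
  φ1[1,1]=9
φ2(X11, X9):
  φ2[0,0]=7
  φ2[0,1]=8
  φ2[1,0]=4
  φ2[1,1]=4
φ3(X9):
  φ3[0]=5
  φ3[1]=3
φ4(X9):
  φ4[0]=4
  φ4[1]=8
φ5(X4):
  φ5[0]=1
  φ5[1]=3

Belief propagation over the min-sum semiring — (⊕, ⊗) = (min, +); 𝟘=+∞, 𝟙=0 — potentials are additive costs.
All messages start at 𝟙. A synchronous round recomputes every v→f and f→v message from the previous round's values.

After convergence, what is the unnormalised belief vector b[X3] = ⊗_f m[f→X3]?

init: all messages = 𝟙 over 2 values
r1 m[φ0→X4] = [1, 6]
r1 m[φ0→X3] = [8, 1]
r1 m[φ1→X9] = [2, 0]
r1 m[φ1→X3] = [0, 2]
r1 m[φ2→X11] = [7, 4]
r1 m[φ2→X9] = [4, 4]
r1 m[φ3→X9] = [5, 3]
r1 m[φ4→X9] = [4, 8]
r1 m[φ5→X4] = [1, 3]
r1 m[X4→φ0] = [0, 0]
r1 m[X4→φ5] = [0, 0]
r1 m[X11→φ2] = [0, 0]
r1 m[X9→φ1] = [0, 0]
r1 m[X9→φ2] = [0, 0]
r1 m[X9→φ3] = [0, 0]
r1 m[X9→φ4] = [0, 0]
r1 m[X3→φ0] = [0, 0]
r1 m[X3→φ1] = [0, 0]
r2 m[φ0→X4] = [1, 6]
r2 m[φ0→X3] = [8, 1]
r2 m[φ1→X9] = [2, 0]
r2 m[φ1→X3] = [0, 2]
r2 m[φ2→X11] = [7, 4]
r2 m[φ2→X9] = [4, 4]
r2 m[φ3→X9] = [5, 3]
r2 m[φ4→X9] = [4, 8]
r2 m[φ5→X4] = [1, 3]
r2 m[X4→φ0] = [1, 3]
r2 m[X4→φ5] = [1, 6]
r2 m[X11→φ2] = [0, 0]
r2 m[X9→φ1] = [13, 15]
r2 m[X9→φ2] = [11, 11]
r2 m[X9→φ3] = [10, 12]
r2 m[X9→φ4] = [11, 7]
r2 m[X3→φ0] = [0, 2]
r2 m[X3→φ1] = [8, 1]
r3 m[φ0→X4] = [3, 8]
r3 m[φ0→X3] = [10, 2]
r3 m[φ1→X9] = [3, 8]
r3 m[φ1→X3] = [15, 15]
r3 m[φ2→X11] = [18, 15]
r3 m[φ2→X9] = [4, 4]
r3 m[φ3→X9] = [5, 3]
r3 m[φ4→X9] = [4, 8]
r3 m[φ5→X4] = [1, 3]
r3 m[X4→φ0] = [1, 3]
r3 m[X4→φ5] = [1, 6]
r3 m[X11→φ2] = [0, 0]
r3 m[X9→φ1] = [13, 15]
r3 m[X9→φ2] = [11, 11]
r3 m[X9→φ3] = [10, 12]
r3 m[X9→φ4] = [11, 7]
r3 m[X3→φ0] = [0, 2]
r3 m[X3→φ1] = [8, 1]
r4 m[φ0→X4] = [3, 8]
r4 m[φ0→X3] = [10, 2]
r4 m[φ1→X9] = [3, 8]
r4 m[φ1→X3] = [15, 15]
r4 m[φ2→X11] = [18, 15]
r4 m[φ2→X9] = [4, 4]
r4 m[φ3→X9] = [5, 3]
r4 m[φ4→X9] = [4, 8]
r4 m[φ5→X4] = [1, 3]
r4 m[X4→φ0] = [1, 3]
r4 m[X4→φ5] = [3, 8]
r4 m[X11→φ2] = [0, 0]
r4 m[X9→φ1] = [13, 15]
r4 m[X9→φ2] = [12, 19]
r4 m[X9→φ3] = [11, 20]
r4 m[X9→φ4] = [12, 15]
r4 m[X3→φ0] = [15, 15]
r4 m[X3→φ1] = [10, 2]
r5 m[φ0→X4] = [16, 21]
r5 m[φ0→X3] = [10, 2]
r5 m[φ1→X9] = [4, 10]
r5 m[φ1→X3] = [15, 15]
r5 m[φ2→X11] = [19, 16]
r5 m[φ2→X9] = [4, 4]
r5 m[φ3→X9] = [5, 3]
r5 m[φ4→X9] = [4, 8]
r5 m[φ5→X4] = [1, 3]
r5 m[X4→φ0] = [1, 3]
r5 m[X4→φ5] = [3, 8]
r5 m[X11→φ2] = [0, 0]
r5 m[X9→φ1] = [13, 15]
r5 m[X9→φ2] = [12, 19]
r5 m[X9→φ3] = [11, 20]
r5 m[X9→φ4] = [12, 15]
r5 m[X3→φ0] = [15, 15]
r5 m[X3→φ1] = [10, 2]
r6 m[φ0→X4] = [16, 21]
r6 m[φ0→X3] = [10, 2]
r6 m[φ1→X9] = [4, 10]
r6 m[φ1→X3] = [15, 15]
r6 m[φ2→X11] = [19, 16]
r6 m[φ2→X9] = [4, 4]
r6 m[φ3→X9] = [5, 3]
r6 m[φ4→X9] = [4, 8]
r6 m[φ5→X4] = [1, 3]
r6 m[X4→φ0] = [1, 3]
r6 m[X4→φ5] = [16, 21]
r6 m[X11→φ2] = [0, 0]
r6 m[X9→φ1] = [13, 15]
r6 m[X9→φ2] = [13, 21]
r6 m[X9→φ3] = [12, 22]
r6 m[X9→φ4] = [13, 17]
r6 m[X3→φ0] = [15, 15]
r6 m[X3→φ1] = [10, 2]
r7 m[φ0→X4] = [16, 21]
r7 m[φ0→X3] = [10, 2]
r7 m[φ1→X9] = [4, 10]
r7 m[φ1→X3] = [15, 15]
r7 m[φ2→X11] = [20, 17]
r7 m[φ2→X9] = [4, 4]
r7 m[φ3→X9] = [5, 3]
r7 m[φ4→X9] = [4, 8]
r7 m[φ5→X4] = [1, 3]
r7 m[X4→φ0] = [1, 3]
r7 m[X4→φ5] = [16, 21]
r7 m[X11→φ2] = [0, 0]
r7 m[X9→φ1] = [13, 15]
r7 m[X9→φ2] = [13, 21]
r7 m[X9→φ3] = [12, 22]
r7 m[X9→φ4] = [13, 17]
r7 m[X3→φ0] = [15, 15]
r7 m[X3→φ1] = [10, 2]
r8 m[φ0→X4] = [16, 21]
r8 m[φ0→X3] = [10, 2]
r8 m[φ1→X9] = [4, 10]
r8 m[φ1→X3] = [15, 15]
r8 m[φ2→X11] = [20, 17]
r8 m[φ2→X9] = [4, 4]
r8 m[φ3→X9] = [5, 3]
r8 m[φ4→X9] = [4, 8]
r8 m[φ5→X4] = [1, 3]
r8 m[X4→φ0] = [1, 3]
r8 m[X4→φ5] = [16, 21]
r8 m[X11→φ2] = [0, 0]
r8 m[X9→φ1] = [13, 15]
r8 m[X9→φ2] = [13, 21]
r8 m[X9→φ3] = [12, 22]
r8 m[X9→φ4] = [13, 17]
r8 m[X3→φ0] = [15, 15]
r8 m[X3→φ1] = [10, 2]
fixed point reached at round 8
b[X3] = ⊗ incoming = [25, 17]

b[X3] = [25, 17]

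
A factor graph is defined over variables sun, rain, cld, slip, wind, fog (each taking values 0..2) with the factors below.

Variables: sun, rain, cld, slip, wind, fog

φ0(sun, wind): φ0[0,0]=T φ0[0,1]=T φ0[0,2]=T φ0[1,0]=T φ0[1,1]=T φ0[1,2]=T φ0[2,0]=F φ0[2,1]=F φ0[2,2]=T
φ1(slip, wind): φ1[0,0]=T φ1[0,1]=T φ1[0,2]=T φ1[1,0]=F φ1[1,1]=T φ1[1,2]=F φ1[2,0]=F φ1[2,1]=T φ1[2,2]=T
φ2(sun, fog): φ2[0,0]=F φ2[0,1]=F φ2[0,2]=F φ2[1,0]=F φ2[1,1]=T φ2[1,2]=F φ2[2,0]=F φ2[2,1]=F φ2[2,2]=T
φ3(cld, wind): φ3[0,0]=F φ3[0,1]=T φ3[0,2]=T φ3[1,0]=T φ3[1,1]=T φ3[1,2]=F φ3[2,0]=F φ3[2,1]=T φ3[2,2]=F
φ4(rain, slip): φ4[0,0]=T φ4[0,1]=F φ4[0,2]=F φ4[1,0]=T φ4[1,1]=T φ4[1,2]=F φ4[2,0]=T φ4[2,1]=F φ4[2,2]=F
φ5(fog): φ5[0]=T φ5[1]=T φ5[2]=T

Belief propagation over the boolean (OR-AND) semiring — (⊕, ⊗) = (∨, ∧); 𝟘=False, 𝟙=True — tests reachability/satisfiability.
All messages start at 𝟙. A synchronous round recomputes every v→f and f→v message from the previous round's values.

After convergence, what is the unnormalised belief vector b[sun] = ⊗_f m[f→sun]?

b[sun] = [F, T, T]

init: all messages = 𝟙 over 3 values
r1 m[φ0→sun] = [T, T, T]
r1 m[φ0→wind] = [T, T, T]
r1 m[φ1→slip] = [T, T, T]
r1 m[φ1→wind] = [T, T, T]
r1 m[φ2→sun] = [F, T, T]
r1 m[φ2→fog] = [F, T, T]
r1 m[φ3→cld] = [T, T, T]
r1 m[φ3→wind] = [T, T, T]
r1 m[φ4→rain] = [T, T, T]
r1 m[φ4→slip] = [T, T, F]
r1 m[φ5→fog] = [T, T, T]
r1 m[sun→φ0] = [T, T, T]
r1 m[sun→φ2] = [T, T, T]
r1 m[rain→φ4] = [T, T, T]
r1 m[cld→φ3] = [T, T, T]
r1 m[slip→φ1] = [T, T, T]
r1 m[slip→φ4] = [T, T, T]
r1 m[wind→φ0] = [T, T, T]
r1 m[wind→φ1] = [T, T, T]
r1 m[wind→φ3] = [T, T, T]
r1 m[fog→φ2] = [T, T, T]
r1 m[fog→φ5] = [T, T, T]
r2 m[φ0→sun] = [T, T, T]
r2 m[φ0→wind] = [T, T, T]
r2 m[φ1→slip] = [T, T, T]
r2 m[φ1→wind] = [T, T, T]
r2 m[φ2→sun] = [F, T, T]
r2 m[φ2→fog] = [F, T, T]
r2 m[φ3→cld] = [T, T, T]
r2 m[φ3→wind] = [T, T, T]
r2 m[φ4→rain] = [T, T, T]
r2 m[φ4→slip] = [T, T, F]
r2 m[φ5→fog] = [T, T, T]
r2 m[sun→φ0] = [F, T, T]
r2 m[sun→φ2] = [T, T, T]
r2 m[rain→φ4] = [T, T, T]
r2 m[cld→φ3] = [T, T, T]
r2 m[slip→φ1] = [T, T, F]
r2 m[slip→φ4] = [T, T, T]
r2 m[wind→φ0] = [T, T, T]
r2 m[wind→φ1] = [T, T, T]
r2 m[wind→φ3] = [T, T, T]
r2 m[fog→φ2] = [T, T, T]
r2 m[fog→φ5] = [F, T, T]
r3 m[φ0→sun] = [T, T, T]
r3 m[φ0→wind] = [T, T, T]
r3 m[φ1→slip] = [T, T, T]
r3 m[φ1→wind] = [T, T, T]
r3 m[φ2→sun] = [F, T, T]
r3 m[φ2→fog] = [F, T, T]
r3 m[φ3→cld] = [T, T, T]
r3 m[φ3→wind] = [T, T, T]
r3 m[φ4→rain] = [T, T, T]
r3 m[φ4→slip] = [T, T, F]
r3 m[φ5→fog] = [T, T, T]
r3 m[sun→φ0] = [F, T, T]
r3 m[sun→φ2] = [T, T, T]
r3 m[rain→φ4] = [T, T, T]
r3 m[cld→φ3] = [T, T, T]
r3 m[slip→φ1] = [T, T, F]
r3 m[slip→φ4] = [T, T, T]
r3 m[wind→φ0] = [T, T, T]
r3 m[wind→φ1] = [T, T, T]
r3 m[wind→φ3] = [T, T, T]
r3 m[fog→φ2] = [T, T, T]
r3 m[fog→φ5] = [F, T, T]
fixed point reached at round 3
b[sun] = ⊗ incoming = [F, T, T]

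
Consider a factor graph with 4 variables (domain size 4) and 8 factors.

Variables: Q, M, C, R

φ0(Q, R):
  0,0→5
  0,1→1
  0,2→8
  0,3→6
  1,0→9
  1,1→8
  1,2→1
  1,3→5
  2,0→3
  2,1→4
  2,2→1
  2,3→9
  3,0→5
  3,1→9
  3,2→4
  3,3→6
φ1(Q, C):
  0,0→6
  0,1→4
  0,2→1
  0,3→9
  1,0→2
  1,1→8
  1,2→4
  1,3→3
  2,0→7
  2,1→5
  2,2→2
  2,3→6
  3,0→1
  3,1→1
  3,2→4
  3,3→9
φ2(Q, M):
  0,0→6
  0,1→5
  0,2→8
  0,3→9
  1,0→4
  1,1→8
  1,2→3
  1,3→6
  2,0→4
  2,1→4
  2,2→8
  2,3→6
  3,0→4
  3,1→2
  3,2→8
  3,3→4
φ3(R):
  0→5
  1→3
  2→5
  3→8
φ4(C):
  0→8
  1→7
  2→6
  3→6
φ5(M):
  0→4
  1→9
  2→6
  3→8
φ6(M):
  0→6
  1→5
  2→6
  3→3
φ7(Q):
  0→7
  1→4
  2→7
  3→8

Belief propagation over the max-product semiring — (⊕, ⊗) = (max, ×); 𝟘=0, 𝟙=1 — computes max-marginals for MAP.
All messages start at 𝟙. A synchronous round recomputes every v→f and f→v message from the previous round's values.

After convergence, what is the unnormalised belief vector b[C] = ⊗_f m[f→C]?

b[C] = [8128512, 5080320, 2654208, 5971968]

init: all messages = 𝟙 over 4 values
r1 m[φ0→Q] = [8, 9, 9, 9]
r1 m[φ0→R] = [9, 9, 8, 9]
r1 m[φ1→Q] = [9, 8, 7, 9]
r1 m[φ1→C] = [7, 8, 4, 9]
r1 m[φ2→Q] = [9, 8, 8, 8]
r1 m[φ2→M] = [6, 8, 8, 9]
r1 m[φ3→R] = [5, 3, 5, 8]
r1 m[φ4→C] = [8, 7, 6, 6]
r1 m[φ5→M] = [4, 9, 6, 8]
r1 m[φ6→M] = [6, 5, 6, 3]
r1 m[φ7→Q] = [7, 4, 7, 8]
r1 m[Q→φ0] = [1, 1, 1, 1]
r1 m[Q→φ1] = [1, 1, 1, 1]
r1 m[Q→φ2] = [1, 1, 1, 1]
r1 m[Q→φ7] = [1, 1, 1, 1]
r1 m[M→φ2] = [1, 1, 1, 1]
r1 m[M→φ5] = [1, 1, 1, 1]
r1 m[M→φ6] = [1, 1, 1, 1]
r1 m[C→φ1] = [1, 1, 1, 1]
r1 m[C→φ4] = [1, 1, 1, 1]
r1 m[R→φ0] = [1, 1, 1, 1]
r1 m[R→φ3] = [1, 1, 1, 1]
r2 m[φ0→Q] = [8, 9, 9, 9]
r2 m[φ0→R] = [9, 9, 8, 9]
r2 m[φ1→Q] = [9, 8, 7, 9]
r2 m[φ1→C] = [7, 8, 4, 9]
r2 m[φ2→Q] = [9, 8, 8, 8]
r2 m[φ2→M] = [6, 8, 8, 9]
r2 m[φ3→R] = [5, 3, 5, 8]
r2 m[φ4→C] = [8, 7, 6, 6]
r2 m[φ5→M] = [4, 9, 6, 8]
r2 m[φ6→M] = [6, 5, 6, 3]
r2 m[φ7→Q] = [7, 4, 7, 8]
r2 m[Q→φ0] = [567, 256, 392, 576]
r2 m[Q→φ1] = [504, 288, 504, 576]
r2 m[Q→φ2] = [504, 288, 441, 648]
r2 m[Q→φ7] = [648, 576, 504, 648]
r2 m[M→φ2] = [24, 45, 36, 24]
r2 m[M→φ5] = [36, 40, 48, 27]
r2 m[M→φ6] = [24, 72, 48, 72]
r2 m[C→φ1] = [8, 7, 6, 6]
r2 m[C→φ4] = [7, 8, 4, 9]
r2 m[R→φ0] = [5, 3, 5, 8]
r2 m[R→φ3] = [9, 9, 8, 9]
r3 m[φ0→Q] = [48, 45, 72, 48]
r3 m[φ0→R] = [2880, 5184, 4536, 3528]
r3 m[φ1→Q] = [54, 56, 56, 54]
r3 m[φ1→C] = [3528, 2520, 2304, 5184]
r3 m[φ2→Q] = [288, 360, 288, 288]
r3 m[φ2→M] = [3024, 2520, 5184, 4536]
r3 m[φ3→R] = [5, 3, 5, 8]
r3 m[φ4→C] = [8, 7, 6, 6]
r3 m[φ5→M] = [4, 9, 6, 8]
r3 m[φ6→M] = [6, 5, 6, 3]
r3 m[φ7→Q] = [7, 4, 7, 8]
r3 m[Q→φ0] = [567, 256, 392, 576]
r3 m[Q→φ1] = [504, 288, 504, 576]
r3 m[Q→φ2] = [504, 288, 441, 648]
r3 m[Q→φ7] = [648, 576, 504, 648]
r3 m[M→φ2] = [24, 45, 36, 24]
r3 m[M→φ5] = [36, 40, 48, 27]
r3 m[M→φ6] = [24, 72, 48, 72]
r3 m[C→φ1] = [8, 7, 6, 6]
r3 m[C→φ4] = [7, 8, 4, 9]
r3 m[R→φ0] = [5, 3, 5, 8]
r3 m[R→φ3] = [9, 9, 8, 9]
r4 m[φ0→Q] = [48, 45, 72, 48]
r4 m[φ0→R] = [2880, 5184, 4536, 3528]
r4 m[φ1→Q] = [54, 56, 56, 54]
r4 m[φ1→C] = [3528, 2520, 2304, 5184]
r4 m[φ2→Q] = [288, 360, 288, 288]
r4 m[φ2→M] = [3024, 2520, 5184, 4536]
r4 m[φ3→R] = [5, 3, 5, 8]
r4 m[φ4→C] = [8, 7, 6, 6]
r4 m[φ5→M] = [4, 9, 6, 8]
r4 m[φ6→M] = [6, 5, 6, 3]
r4 m[φ7→Q] = [7, 4, 7, 8]
r4 m[Q→φ0] = [108864, 80640, 112896, 124416]
r4 m[Q→φ1] = [96768, 64800, 145152, 110592]
r4 m[Q→φ2] = [18144, 10080, 28224, 20736]
r4 m[Q→φ7] = [746496, 907200, 1161216, 746496]
r4 m[M→φ2] = [24, 45, 36, 24]
r4 m[M→φ5] = [18144, 12600, 31104, 13608]
r4 m[M→φ6] = [12096, 22680, 31104, 36288]
r4 m[C→φ1] = [8, 7, 6, 6]
r4 m[C→φ4] = [3528, 2520, 2304, 5184]
r4 m[R→φ0] = [5, 3, 5, 8]
r4 m[R→φ3] = [2880, 5184, 4536, 3528]
r5 m[φ0→Q] = [48, 45, 72, 48]
r5 m[φ0→R] = [725760, 1119744, 870912, 1016064]
r5 m[φ1→Q] = [54, 56, 56, 54]
r5 m[φ1→C] = [1016064, 725760, 442368, 995328]
r5 m[φ2→Q] = [288, 360, 288, 288]
r5 m[φ2→M] = [112896, 112896, 225792, 169344]
r5 m[φ3→R] = [5, 3, 5, 8]
r5 m[φ4→C] = [8, 7, 6, 6]
r5 m[φ5→M] = [4, 9, 6, 8]
r5 m[φ6→M] = [6, 5, 6, 3]
r5 m[φ7→Q] = [7, 4, 7, 8]
r5 m[Q→φ0] = [108864, 80640, 112896, 124416]
r5 m[Q→φ1] = [96768, 64800, 145152, 110592]
r5 m[Q→φ2] = [18144, 10080, 28224, 20736]
r5 m[Q→φ7] = [746496, 907200, 1161216, 746496]
r5 m[M→φ2] = [24, 45, 36, 24]
r5 m[M→φ5] = [18144, 12600, 31104, 13608]
r5 m[M→φ6] = [12096, 22680, 31104, 36288]
r5 m[C→φ1] = [8, 7, 6, 6]
r5 m[C→φ4] = [3528, 2520, 2304, 5184]
r5 m[R→φ0] = [5, 3, 5, 8]
r5 m[R→φ3] = [2880, 5184, 4536, 3528]
r6 m[φ0→Q] = [48, 45, 72, 48]
r6 m[φ0→R] = [725760, 1119744, 870912, 1016064]
r6 m[φ1→Q] = [54, 56, 56, 54]
r6 m[φ1→C] = [1016064, 725760, 442368, 995328]
r6 m[φ2→Q] = [288, 360, 288, 288]
r6 m[φ2→M] = [112896, 112896, 225792, 169344]
r6 m[φ3→R] = [5, 3, 5, 8]
r6 m[φ4→C] = [8, 7, 6, 6]
r6 m[φ5→M] = [4, 9, 6, 8]
r6 m[φ6→M] = [6, 5, 6, 3]
r6 m[φ7→Q] = [7, 4, 7, 8]
r6 m[Q→φ0] = [108864, 80640, 112896, 124416]
r6 m[Q→φ1] = [96768, 64800, 145152, 110592]
r6 m[Q→φ2] = [18144, 10080, 28224, 20736]
r6 m[Q→φ7] = [746496, 907200, 1161216, 746496]
r6 m[M→φ2] = [24, 45, 36, 24]
r6 m[M→φ5] = [677376, 564480, 1354752, 508032]
r6 m[M→φ6] = [451584, 1016064, 1354752, 1354752]
r6 m[C→φ1] = [8, 7, 6, 6]
r6 m[C→φ4] = [1016064, 725760, 442368, 995328]
r6 m[R→φ0] = [5, 3, 5, 8]
r6 m[R→φ3] = [725760, 1119744, 870912, 1016064]
r7 m[φ0→Q] = [48, 45, 72, 48]
r7 m[φ0→R] = [725760, 1119744, 870912, 1016064]
r7 m[φ1→Q] = [54, 56, 56, 54]
r7 m[φ1→C] = [1016064, 725760, 442368, 995328]
r7 m[φ2→Q] = [288, 360, 288, 288]
r7 m[φ2→M] = [112896, 112896, 225792, 169344]
r7 m[φ3→R] = [5, 3, 5, 8]
r7 m[φ4→C] = [8, 7, 6, 6]
r7 m[φ5→M] = [4, 9, 6, 8]
r7 m[φ6→M] = [6, 5, 6, 3]
r7 m[φ7→Q] = [7, 4, 7, 8]
r7 m[Q→φ0] = [108864, 80640, 112896, 124416]
r7 m[Q→φ1] = [96768, 64800, 145152, 110592]
r7 m[Q→φ2] = [18144, 10080, 28224, 20736]
r7 m[Q→φ7] = [746496, 907200, 1161216, 746496]
r7 m[M→φ2] = [24, 45, 36, 24]
r7 m[M→φ5] = [677376, 564480, 1354752, 508032]
r7 m[M→φ6] = [451584, 1016064, 1354752, 1354752]
r7 m[C→φ1] = [8, 7, 6, 6]
r7 m[C→φ4] = [1016064, 725760, 442368, 995328]
r7 m[R→φ0] = [5, 3, 5, 8]
r7 m[R→φ3] = [725760, 1119744, 870912, 1016064]
fixed point reached at round 7
b[C] = ⊗ incoming = [8128512, 5080320, 2654208, 5971968]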